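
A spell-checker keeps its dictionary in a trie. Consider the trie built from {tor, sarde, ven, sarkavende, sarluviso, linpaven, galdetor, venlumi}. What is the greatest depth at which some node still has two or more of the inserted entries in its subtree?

Equivalently: take the maximum, over all pairs, of their longest common prefix length.
"sarde" and "sarkavende" agree on "sar" (3 characters) before diverging; nothing deeper is shared.
Longest shared-prefix length: 3

3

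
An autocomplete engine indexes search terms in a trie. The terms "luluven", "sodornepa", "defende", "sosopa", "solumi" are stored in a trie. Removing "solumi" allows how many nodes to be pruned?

After clearing the end-marker at "solumi", prune upward until reaching a node still needed by another word.
The suffix "lumi" (4 nodes) is used only by "solumi"; the node for "so" still has the child "d", so pruning stops there.
Nodes removed: 4

4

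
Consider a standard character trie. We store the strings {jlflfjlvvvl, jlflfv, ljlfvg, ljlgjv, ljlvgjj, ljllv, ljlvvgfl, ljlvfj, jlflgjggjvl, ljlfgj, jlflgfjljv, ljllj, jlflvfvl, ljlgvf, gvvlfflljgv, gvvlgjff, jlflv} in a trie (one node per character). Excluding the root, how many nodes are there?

69

For each word, the new-node count is its length minus the longest prefix already in the trie:
  "jlflfjlvvvl" → 11 new (j, l, f, l, f, j, l, v, v, v, l)
  "jlflfv" → prefix "jlflf" already present; 1 new (v)
  "ljlfvg" → 6 new (l, j, l, f, v, g)
  "ljlgjv" → prefix "ljl" already present; 3 new (g, j, v)
  "ljlvgjj" → prefix "ljl" already present; 4 new (v, g, j, j)
  "ljllv" → prefix "ljl" already present; 2 new (l, v)
  "ljlvvgfl" → prefix "ljlv" already present; 4 new (v, g, f, l)
  "ljlvfj" → prefix "ljlv" already present; 2 new (f, j)
  "jlflgjggjvl" → prefix "jlfl" already present; 7 new (g, j, g, g, j, v, l)
  "ljlfgj" → prefix "ljlf" already present; 2 new (g, j)
  "jlflgfjljv" → prefix "jlflg" already present; 5 new (f, j, l, j, v)
  "ljllj" → prefix "ljll" already present; 1 new (j)
  "jlflvfvl" → prefix "jlfl" already present; 4 new (v, f, v, l)
  "ljlgvf" → prefix "ljlg" already present; 2 new (v, f)
  "gvvlfflljgv" → 11 new (g, v, v, l, f, f, l, l, j, g, v)
  "gvvlgjff" → prefix "gvvl" already present; 4 new (g, j, f, f)
  "jlflv" → prefix "jlflv" already present; 0 new (none)
Total nodes = 11 + 1 + 6 + 3 + 4 + 2 + 4 + 2 + 7 + 2 + 5 + 1 + 4 + 2 + 11 + 4 + 0 = 69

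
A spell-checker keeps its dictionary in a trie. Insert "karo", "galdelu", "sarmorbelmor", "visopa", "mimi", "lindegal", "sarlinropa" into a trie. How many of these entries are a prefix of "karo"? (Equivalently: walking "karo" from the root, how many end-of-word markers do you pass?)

1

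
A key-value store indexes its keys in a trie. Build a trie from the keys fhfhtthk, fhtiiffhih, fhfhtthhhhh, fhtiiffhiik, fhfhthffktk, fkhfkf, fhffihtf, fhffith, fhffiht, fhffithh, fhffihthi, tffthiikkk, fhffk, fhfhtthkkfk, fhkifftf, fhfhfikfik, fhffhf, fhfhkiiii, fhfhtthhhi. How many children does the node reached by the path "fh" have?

3

Walk "fh" from the root, arriving at one node.
Distinct next characters after "fh": f, k, t.
That node has 3 child edges.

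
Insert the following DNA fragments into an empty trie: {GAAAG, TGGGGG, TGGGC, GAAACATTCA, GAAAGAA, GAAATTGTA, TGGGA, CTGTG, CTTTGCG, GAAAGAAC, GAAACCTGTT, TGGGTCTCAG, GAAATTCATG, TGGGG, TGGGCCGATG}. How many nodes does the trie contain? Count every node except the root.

Trace insertions, counting only characters that open a new branch:
  "GAAAG" → 5 new (G, A, A, A, G)
  "TGGGGG" → 6 new (T, G, G, G, G, G)
  "TGGGC" → prefix "TGGG" already present; 1 new (C)
  "GAAACATTCA" → prefix "GAAA" already present; 6 new (C, A, T, T, C, A)
  "GAAAGAA" → prefix "GAAAG" already present; 2 new (A, A)
  "GAAATTGTA" → prefix "GAAA" already present; 5 new (T, T, G, T, A)
  "TGGGA" → prefix "TGGG" already present; 1 new (A)
  "CTGTG" → 5 new (C, T, G, T, G)
  "CTTTGCG" → prefix "CT" already present; 5 new (T, T, G, C, G)
  "GAAAGAAC" → prefix "GAAAGAA" already present; 1 new (C)
  "GAAACCTGTT" → prefix "GAAAC" already present; 5 new (C, T, G, T, T)
  "TGGGTCTCAG" → prefix "TGGG" already present; 6 new (T, C, T, C, A, G)
  "GAAATTCATG" → prefix "GAAATT" already present; 4 new (C, A, T, G)
  "TGGGG" → prefix "TGGGG" already present; 0 new (none)
  "TGGGCCGATG" → prefix "TGGGC" already present; 5 new (C, G, A, T, G)
Total nodes = 5 + 6 + 1 + 6 + 2 + 5 + 1 + 5 + 5 + 1 + 5 + 6 + 4 + 0 + 5 = 57

57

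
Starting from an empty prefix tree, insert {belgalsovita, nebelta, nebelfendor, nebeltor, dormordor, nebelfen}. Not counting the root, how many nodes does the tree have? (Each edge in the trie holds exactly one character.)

36

Trie structure (* marks end of a word):
(root)
├─ b
│  └─ e
│     └─ l
│        └─ g
│           └─ a
│              └─ l
│                 └─ s
│                    └─ o
│                       └─ v
│                          └─ i
│                             └─ t
│                                └─ a *
├─ d
│  └─ o
│     └─ r
│        └─ m
│           └─ o
│              └─ r
│                 └─ d
│                    └─ o
│                       └─ r *
└─ n
   └─ e
      └─ b
         └─ e
            └─ l
               ├─ f
               │  └─ e
               │     └─ n *
               │        └─ d
               │           └─ o
               │              └─ r *
               └─ t
                  ├─ a *
                  └─ o
                     └─ r *
Counting every labelled node above: 36.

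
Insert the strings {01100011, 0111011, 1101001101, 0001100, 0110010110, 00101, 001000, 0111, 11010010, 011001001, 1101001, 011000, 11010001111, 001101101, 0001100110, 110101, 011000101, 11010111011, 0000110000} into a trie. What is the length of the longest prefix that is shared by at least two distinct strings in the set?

Look for the deepest trie node that still has at least two words in its subtree.
"0001100" and "0001100110" agree on "0001100" (7 characters) before diverging; nothing deeper is shared.
Longest shared-prefix length: 7

7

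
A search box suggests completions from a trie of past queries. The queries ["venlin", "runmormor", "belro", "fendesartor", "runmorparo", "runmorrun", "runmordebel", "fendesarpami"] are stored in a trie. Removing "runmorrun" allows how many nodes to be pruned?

A node on "runmorrun"'s path can go only if nothing else ends at it or branches off below it.
The suffix "run" (3 nodes) is used only by "runmorrun"; the node for "runmor" still has the child "m", so pruning stops there.
Nodes removed: 3

3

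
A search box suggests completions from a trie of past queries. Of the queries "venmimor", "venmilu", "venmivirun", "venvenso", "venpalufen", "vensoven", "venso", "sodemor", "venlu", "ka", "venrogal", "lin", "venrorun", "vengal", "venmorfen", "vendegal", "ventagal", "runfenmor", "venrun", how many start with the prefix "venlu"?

Walk to "venlu"; the words in its subtree are exactly those with that prefix.
Matches: "venlu"
Count: 1

1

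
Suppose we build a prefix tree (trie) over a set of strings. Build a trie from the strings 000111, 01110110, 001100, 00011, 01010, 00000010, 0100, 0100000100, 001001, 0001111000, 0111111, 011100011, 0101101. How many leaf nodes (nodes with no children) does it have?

A leaf is a node with no children — equivalently, the end of a word that is not a proper prefix of any other stored word.
Those words: "00000010", "0001111000", "001001", "001100", "0100000100", "01010", "0101101", "011100011", "01110110", "0111111"
Leaf count: 10

10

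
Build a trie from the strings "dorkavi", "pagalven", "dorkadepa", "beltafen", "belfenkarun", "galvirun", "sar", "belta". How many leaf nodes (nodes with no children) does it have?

7

Leaves are exactly the stored words that no other stored word extends.
Those words: "belfenkarun", "beltafen", "dorkadepa", "dorkavi", "galvirun", "pagalven", "sar"
Leaf count: 7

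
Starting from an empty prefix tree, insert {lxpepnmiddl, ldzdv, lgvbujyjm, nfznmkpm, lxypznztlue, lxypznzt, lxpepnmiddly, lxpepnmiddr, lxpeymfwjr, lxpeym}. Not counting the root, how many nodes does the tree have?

48

For each word, the new-node count is its length minus the longest prefix already in the trie:
  "lxpepnmiddl" → 11 new (l, x, p, e, p, n, m, i, d, d, l)
  "ldzdv" → prefix "l" already present; 4 new (d, z, d, v)
  "lgvbujyjm" → prefix "l" already present; 8 new (g, v, b, u, j, y, j, m)
  "nfznmkpm" → 8 new (n, f, z, n, m, k, p, m)
  "lxypznztlue" → prefix "lx" already present; 9 new (y, p, z, n, z, t, l, u, e)
  "lxypznzt" → prefix "lxypznzt" already present; 0 new (none)
  "lxpepnmiddly" → prefix "lxpepnmiddl" already present; 1 new (y)
  "lxpepnmiddr" → prefix "lxpepnmidd" already present; 1 new (r)
  "lxpeymfwjr" → prefix "lxpe" already present; 6 new (y, m, f, w, j, r)
  "lxpeym" → prefix "lxpeym" already present; 0 new (none)
Total nodes = 11 + 4 + 8 + 8 + 9 + 0 + 1 + 1 + 6 + 0 = 48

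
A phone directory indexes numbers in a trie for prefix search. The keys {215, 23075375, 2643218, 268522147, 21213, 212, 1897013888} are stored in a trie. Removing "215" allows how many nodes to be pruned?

A node on "215"'s path can go only if nothing else ends at it or branches off below it.
The suffix "5" (1 node) is used only by "215"; the node for "21" still has the child "2", so pruning stops there.
Nodes removed: 1

1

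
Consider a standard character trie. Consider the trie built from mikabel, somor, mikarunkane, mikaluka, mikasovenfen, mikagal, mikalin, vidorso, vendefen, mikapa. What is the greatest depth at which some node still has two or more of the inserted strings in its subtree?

5

The deepest shared node is where two words last agree before diverging.
"mikalin" and "mikaluka" agree on "mikal" (5 characters) before diverging; nothing deeper is shared.
Longest shared-prefix length: 5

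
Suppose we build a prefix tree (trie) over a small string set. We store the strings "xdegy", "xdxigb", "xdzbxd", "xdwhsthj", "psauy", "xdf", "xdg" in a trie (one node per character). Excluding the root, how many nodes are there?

26

For each word, the new-node count is its length minus the longest prefix already in the trie:
  "xdegy" → 5 new (x, d, e, g, y)
  "xdxigb" → prefix "xd" already present; 4 new (x, i, g, b)
  "xdzbxd" → prefix "xd" already present; 4 new (z, b, x, d)
  "xdwhsthj" → prefix "xd" already present; 6 new (w, h, s, t, h, j)
  "psauy" → 5 new (p, s, a, u, y)
  "xdf" → prefix "xd" already present; 1 new (f)
  "xdg" → prefix "xd" already present; 1 new (g)
Total nodes = 5 + 4 + 4 + 6 + 5 + 1 + 1 = 26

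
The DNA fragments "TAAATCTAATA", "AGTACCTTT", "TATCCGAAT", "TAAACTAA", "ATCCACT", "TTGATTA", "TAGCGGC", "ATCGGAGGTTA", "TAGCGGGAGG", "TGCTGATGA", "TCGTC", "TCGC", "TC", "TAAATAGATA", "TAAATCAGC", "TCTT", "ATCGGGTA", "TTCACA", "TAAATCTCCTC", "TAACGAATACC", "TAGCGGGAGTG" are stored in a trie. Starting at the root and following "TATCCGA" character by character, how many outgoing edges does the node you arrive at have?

Follow the path "TATCCGA" to its node, then look at its outgoing edges.
Distinct next characters after "TATCCGA": A.
That node has 1 child edge.

1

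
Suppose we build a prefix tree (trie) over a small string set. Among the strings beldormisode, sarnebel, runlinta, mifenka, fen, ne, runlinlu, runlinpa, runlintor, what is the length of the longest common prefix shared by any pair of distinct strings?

Look for the deepest trie node that still has at least two words in its subtree.
e.g. "runlinta" and "runlintor" share the prefix "runlint" of length 7; no pair shares a longer one.
Longest shared-prefix length: 7

7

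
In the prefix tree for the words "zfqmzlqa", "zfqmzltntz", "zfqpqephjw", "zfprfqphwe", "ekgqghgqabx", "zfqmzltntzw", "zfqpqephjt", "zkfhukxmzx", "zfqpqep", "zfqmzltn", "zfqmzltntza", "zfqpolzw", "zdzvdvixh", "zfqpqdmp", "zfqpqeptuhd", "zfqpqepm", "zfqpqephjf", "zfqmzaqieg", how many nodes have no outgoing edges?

A leaf is a node with no children — equivalently, the end of a word that is not a proper prefix of any other stored word.
Those words: "ekgqghgqabx", "zdzvdvixh", "zfprfqphwe", "zfqmzaqieg", "zfqmzlqa", "zfqmzltntza", "zfqmzltntzw", "zfqpolzw", "zfqpqdmp", "zfqpqephjf", "zfqpqephjt", "zfqpqephjw", "zfqpqepm", "zfqpqeptuhd", "zkfhukxmzx"
Leaf count: 15

15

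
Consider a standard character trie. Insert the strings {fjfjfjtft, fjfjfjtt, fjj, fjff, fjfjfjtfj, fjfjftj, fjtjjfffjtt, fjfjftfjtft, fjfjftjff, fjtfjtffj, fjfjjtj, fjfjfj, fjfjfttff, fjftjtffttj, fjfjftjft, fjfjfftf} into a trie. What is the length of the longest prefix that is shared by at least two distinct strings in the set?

8

Look for the deepest trie node that still has at least two words in its subtree.
"fjfjfjtfj" and "fjfjfjtft" agree on "fjfjfjtf" (8 characters) before diverging; nothing deeper is shared.
Longest shared-prefix length: 8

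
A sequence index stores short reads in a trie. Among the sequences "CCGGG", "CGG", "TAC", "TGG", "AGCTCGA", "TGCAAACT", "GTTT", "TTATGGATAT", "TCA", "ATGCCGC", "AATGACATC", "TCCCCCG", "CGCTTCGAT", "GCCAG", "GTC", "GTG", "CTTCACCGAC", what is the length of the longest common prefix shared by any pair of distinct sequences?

Equivalently: take the maximum, over all pairs, of their longest common prefix length.
"CGCTTCGAT" and "CGG" agree on "CG" (2 characters) before diverging; nothing deeper is shared.
Longest shared-prefix length: 2

2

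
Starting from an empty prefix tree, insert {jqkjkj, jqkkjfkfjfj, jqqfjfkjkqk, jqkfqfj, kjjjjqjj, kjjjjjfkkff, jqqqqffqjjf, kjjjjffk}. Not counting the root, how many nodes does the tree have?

52

Trace insertions, counting only characters that open a new branch:
  "jqkjkj" → 6 new (j, q, k, j, k, j)
  "jqkkjfkfjfj" → prefix "jqk" already present; 8 new (k, j, f, k, f, j, f, j)
  "jqqfjfkjkqk" → prefix "jq" already present; 9 new (q, f, j, f, k, j, k, q, k)
  "jqkfqfj" → prefix "jqk" already present; 4 new (f, q, f, j)
  "kjjjjqjj" → 8 new (k, j, j, j, j, q, j, j)
  "kjjjjjfkkff" → prefix "kjjjj" already present; 6 new (j, f, k, k, f, f)
  "jqqqqffqjjf" → prefix "jqq" already present; 8 new (q, q, f, f, q, j, j, f)
  "kjjjjffk" → prefix "kjjjj" already present; 3 new (f, f, k)
Total nodes = 6 + 8 + 9 + 4 + 8 + 6 + 8 + 3 = 52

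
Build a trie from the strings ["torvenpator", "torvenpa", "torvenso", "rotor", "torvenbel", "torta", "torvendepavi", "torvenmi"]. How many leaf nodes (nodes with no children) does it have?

A leaf is a node with no children — equivalently, the end of a word that is not a proper prefix of any other stored word.
Those words: "rotor", "torta", "torvenbel", "torvendepavi", "torvenmi", "torvenpator", "torvenso"
Leaf count: 7

7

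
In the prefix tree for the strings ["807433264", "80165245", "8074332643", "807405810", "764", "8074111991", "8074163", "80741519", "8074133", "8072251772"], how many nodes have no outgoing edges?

A leaf is a node with no children — equivalently, the end of a word that is not a proper prefix of any other stored word.
Those words: "764", "80165245", "8072251772", "807405810", "8074111991", "8074133", "80741519", "8074163", "8074332643"
Leaf count: 9

9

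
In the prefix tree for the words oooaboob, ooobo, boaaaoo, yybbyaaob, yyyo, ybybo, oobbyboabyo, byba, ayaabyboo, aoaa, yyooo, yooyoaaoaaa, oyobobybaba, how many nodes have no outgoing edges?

13

A leaf is a node with no children — equivalently, the end of a word that is not a proper prefix of any other stored word.
Those words: "aoaa", "ayaabyboo", "boaaaoo", "byba", "oobbyboabyo", "oooaboob", "ooobo", "oyobobybaba", "ybybo", "yooyoaaoaaa", "yybbyaaob", "yyooo", "yyyo"
Leaf count: 13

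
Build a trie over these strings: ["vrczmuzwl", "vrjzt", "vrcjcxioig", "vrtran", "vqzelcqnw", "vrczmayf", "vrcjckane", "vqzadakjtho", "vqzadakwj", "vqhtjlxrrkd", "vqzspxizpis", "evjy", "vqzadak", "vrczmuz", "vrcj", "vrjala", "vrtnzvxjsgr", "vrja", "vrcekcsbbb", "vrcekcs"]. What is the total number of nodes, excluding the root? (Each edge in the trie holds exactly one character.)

87

For each word, the new-node count is its length minus the longest prefix already in the trie:
  "vrczmuzwl" → 9 new (v, r, c, z, m, u, z, w, l)
  "vrjzt" → prefix "vr" already present; 3 new (j, z, t)
  "vrcjcxioig" → prefix "vrc" already present; 7 new (j, c, x, i, o, i, g)
  "vrtran" → prefix "vr" already present; 4 new (t, r, a, n)
  "vqzelcqnw" → prefix "v" already present; 8 new (q, z, e, l, c, q, n, w)
  "vrczmayf" → prefix "vrczm" already present; 3 new (a, y, f)
  "vrcjckane" → prefix "vrcjc" already present; 4 new (k, a, n, e)
  "vqzadakjtho" → prefix "vqz" already present; 8 new (a, d, a, k, j, t, h, o)
  "vqzadakwj" → prefix "vqzadak" already present; 2 new (w, j)
  "vqhtjlxrrkd" → prefix "vq" already present; 9 new (h, t, j, l, x, r, r, k, d)
  "vqzspxizpis" → prefix "vqz" already present; 8 new (s, p, x, i, z, p, i, s)
  "evjy" → 4 new (e, v, j, y)
  "vqzadak" → prefix "vqzadak" already present; 0 new (none)
  "vrczmuz" → prefix "vrczmuz" already present; 0 new (none)
  "vrcj" → prefix "vrcj" already present; 0 new (none)
  "vrjala" → prefix "vrj" already present; 3 new (a, l, a)
  "vrtnzvxjsgr" → prefix "vrt" already present; 8 new (n, z, v, x, j, s, g, r)
  "vrja" → prefix "vrja" already present; 0 new (none)
  "vrcekcsbbb" → prefix "vrc" already present; 7 new (e, k, c, s, b, b, b)
  "vrcekcs" → prefix "vrcekcs" already present; 0 new (none)
Total nodes = 9 + 3 + 7 + 4 + 8 + 3 + 4 + 8 + 2 + 9 + 8 + 4 + 0 + 0 + 0 + 3 + 8 + 0 + 7 + 0 = 87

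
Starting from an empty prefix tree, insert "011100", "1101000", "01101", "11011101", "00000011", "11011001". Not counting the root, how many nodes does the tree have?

29

Count nodes per top-level branch (shared prefixes stored once):
  '0'-branch (00000011, 01101, 011100): 15 nodes
  '1'-branch (1101000, 11011001, 11011101): 14 nodes
Sum: 29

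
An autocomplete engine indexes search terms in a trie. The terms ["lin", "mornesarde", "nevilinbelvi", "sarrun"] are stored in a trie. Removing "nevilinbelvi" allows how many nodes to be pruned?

12

Walk "nevilinbelvi" from the leaf back toward the root, removing each node that no remaining word uses.
No other word shares any prefix with "nevilinbelvi", so all 12 of its nodes go.
Nodes removed: 12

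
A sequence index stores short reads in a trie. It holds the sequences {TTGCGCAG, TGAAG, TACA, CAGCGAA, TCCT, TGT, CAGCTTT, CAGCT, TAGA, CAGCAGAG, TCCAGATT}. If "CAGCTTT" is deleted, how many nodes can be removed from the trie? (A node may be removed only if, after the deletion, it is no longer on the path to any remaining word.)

After clearing the end-marker at "CAGCTTT", prune upward until reaching a node still needed by another word.
The suffix "TT" (2 nodes) is used only by "CAGCTTT"; "CAGCT" is itself a stored word, so pruning stops there.
Nodes removed: 2

2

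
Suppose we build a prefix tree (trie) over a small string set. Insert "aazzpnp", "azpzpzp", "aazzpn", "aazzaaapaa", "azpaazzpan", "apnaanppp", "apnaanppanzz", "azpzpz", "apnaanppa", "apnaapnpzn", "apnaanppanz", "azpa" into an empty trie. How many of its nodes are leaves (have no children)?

7

Leaves are exactly the stored words that no other stored word extends.
Those words: "aazzaaapaa", "aazzpnp", "apnaanppanzz", "apnaanppp", "apnaapnpzn", "azpaazzpan", "azpzpzp"
Leaf count: 7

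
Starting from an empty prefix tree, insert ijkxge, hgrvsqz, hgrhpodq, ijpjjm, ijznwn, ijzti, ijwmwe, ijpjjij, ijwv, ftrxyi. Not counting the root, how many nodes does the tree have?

For each word, the new-node count is its length minus the longest prefix already in the trie:
  "ijkxge" → 6 new (i, j, k, x, g, e)
  "hgrvsqz" → 7 new (h, g, r, v, s, q, z)
  "hgrhpodq" → prefix "hgr" already present; 5 new (h, p, o, d, q)
  "ijpjjm" → prefix "ij" already present; 4 new (p, j, j, m)
  "ijznwn" → prefix "ij" already present; 4 new (z, n, w, n)
  "ijzti" → prefix "ijz" already present; 2 new (t, i)
  "ijwmwe" → prefix "ij" already present; 4 new (w, m, w, e)
  "ijpjjij" → prefix "ijpjj" already present; 2 new (i, j)
  "ijwv" → prefix "ijw" already present; 1 new (v)
  "ftrxyi" → 6 new (f, t, r, x, y, i)
Total nodes = 6 + 7 + 5 + 4 + 4 + 2 + 4 + 2 + 1 + 6 = 41

41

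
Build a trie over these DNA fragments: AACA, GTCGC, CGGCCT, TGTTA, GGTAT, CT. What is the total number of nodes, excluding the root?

25

Trace insertions, counting only characters that open a new branch:
  "AACA" → 4 new (A, A, C, A)
  "GTCGC" → 5 new (G, T, C, G, C)
  "CGGCCT" → 6 new (C, G, G, C, C, T)
  "TGTTA" → 5 new (T, G, T, T, A)
  "GGTAT" → prefix "G" already present; 4 new (G, T, A, T)
  "CT" → prefix "C" already present; 1 new (T)
Total nodes = 4 + 5 + 6 + 5 + 4 + 1 = 25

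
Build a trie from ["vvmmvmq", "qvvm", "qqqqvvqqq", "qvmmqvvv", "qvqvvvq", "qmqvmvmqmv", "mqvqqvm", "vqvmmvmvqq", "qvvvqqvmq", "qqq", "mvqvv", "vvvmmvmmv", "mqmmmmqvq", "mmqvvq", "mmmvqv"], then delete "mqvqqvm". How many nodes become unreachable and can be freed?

5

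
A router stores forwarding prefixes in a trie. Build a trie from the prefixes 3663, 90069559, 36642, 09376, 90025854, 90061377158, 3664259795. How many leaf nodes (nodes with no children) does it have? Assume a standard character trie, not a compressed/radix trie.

6

Leaves are exactly the stored words that no other stored word extends.
Those words: "09376", "3663", "3664259795", "90025854", "90061377158", "90069559"
Leaf count: 6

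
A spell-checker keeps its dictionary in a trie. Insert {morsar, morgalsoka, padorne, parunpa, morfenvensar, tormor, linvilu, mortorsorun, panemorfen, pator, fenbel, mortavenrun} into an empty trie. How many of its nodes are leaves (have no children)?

Leaves are exactly the stored words that no other stored word extends.
Those words: "fenbel", "linvilu", "morfenvensar", "morgalsoka", "morsar", "mortavenrun", "mortorsorun", "padorne", "panemorfen", "parunpa", "pator", "tormor"
Leaf count: 12

12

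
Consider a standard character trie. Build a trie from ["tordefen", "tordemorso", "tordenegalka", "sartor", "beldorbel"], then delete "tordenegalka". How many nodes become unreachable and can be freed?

7

A node on "tordenegalka"'s path can go only if nothing else ends at it or branches off below it.
The suffix "negalka" (7 nodes) is used only by "tordenegalka"; the node for "torde" still has the child "f", so pruning stops there.
Nodes removed: 7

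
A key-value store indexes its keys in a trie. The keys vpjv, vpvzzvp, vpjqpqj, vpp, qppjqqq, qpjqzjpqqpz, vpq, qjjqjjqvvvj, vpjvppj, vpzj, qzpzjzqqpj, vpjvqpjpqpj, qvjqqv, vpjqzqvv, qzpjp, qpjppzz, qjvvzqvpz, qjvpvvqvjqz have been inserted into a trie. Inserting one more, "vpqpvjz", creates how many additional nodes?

The longest prefix of "vpqpvjz" already in the trie is "vpq" (length 3).
So 7 − 3 = 4 new nodes.

4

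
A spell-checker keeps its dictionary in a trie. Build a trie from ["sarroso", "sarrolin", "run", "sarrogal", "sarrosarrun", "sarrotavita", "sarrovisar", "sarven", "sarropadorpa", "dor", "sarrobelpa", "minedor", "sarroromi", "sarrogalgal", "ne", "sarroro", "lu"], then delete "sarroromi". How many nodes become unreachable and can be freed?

2

A node on "sarroromi"'s path can go only if nothing else ends at it or branches off below it.
The suffix "mi" (2 nodes) is used only by "sarroromi"; "sarroro" is itself a stored word, so pruning stops there.
Nodes removed: 2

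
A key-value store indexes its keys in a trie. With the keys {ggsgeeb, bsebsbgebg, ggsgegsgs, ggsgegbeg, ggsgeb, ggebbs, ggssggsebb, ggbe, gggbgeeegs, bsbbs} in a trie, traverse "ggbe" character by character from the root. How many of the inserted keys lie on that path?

1

Check each prefix of "ggbe" against the stored set — each match is an end-marker on the path.
Prefixes of the query that are stored words: "ggbe"
Count: 1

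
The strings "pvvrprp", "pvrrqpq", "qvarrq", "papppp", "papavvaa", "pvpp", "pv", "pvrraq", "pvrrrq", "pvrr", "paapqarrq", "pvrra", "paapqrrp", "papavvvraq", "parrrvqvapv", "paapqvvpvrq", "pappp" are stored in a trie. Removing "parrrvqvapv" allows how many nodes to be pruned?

A node on "parrrvqvapv"'s path can go only if nothing else ends at it or branches off below it.
The suffix "rrrvqvapv" (9 nodes) is used only by "parrrvqvapv"; the node for "pa" still has the child "p", so pruning stops there.
Nodes removed: 9

9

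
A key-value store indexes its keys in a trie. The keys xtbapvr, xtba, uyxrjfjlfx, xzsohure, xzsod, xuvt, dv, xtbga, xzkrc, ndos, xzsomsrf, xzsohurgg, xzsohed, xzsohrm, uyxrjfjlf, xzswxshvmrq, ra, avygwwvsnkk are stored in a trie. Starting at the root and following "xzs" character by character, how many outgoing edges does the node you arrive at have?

Walk "xzs" from the root, arriving at one node.
Distinct next characters after "xzs": o, w.
That node has 2 child edges.

2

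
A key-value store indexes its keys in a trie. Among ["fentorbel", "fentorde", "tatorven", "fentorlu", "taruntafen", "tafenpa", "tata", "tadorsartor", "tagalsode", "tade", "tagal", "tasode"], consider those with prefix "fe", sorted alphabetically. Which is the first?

fentorbel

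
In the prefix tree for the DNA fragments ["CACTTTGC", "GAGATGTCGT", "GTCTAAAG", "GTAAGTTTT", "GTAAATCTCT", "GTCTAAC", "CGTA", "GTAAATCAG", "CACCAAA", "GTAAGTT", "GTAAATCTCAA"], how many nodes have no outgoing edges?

10

Leaves are exactly the stored words that no other stored word extends.
Those words: "CACCAAA", "CACTTTGC", "CGTA", "GAGATGTCGT", "GTAAATCAG", "GTAAATCTCAA", "GTAAATCTCT", "GTAAGTTTT", "GTCTAAAG", "GTCTAAC"
Leaf count: 10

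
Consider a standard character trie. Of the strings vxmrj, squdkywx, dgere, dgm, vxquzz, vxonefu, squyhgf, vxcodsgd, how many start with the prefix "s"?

2

Filter for entries beginning with "s":
Words under "s": squdkywx, squyhgf
Count: 2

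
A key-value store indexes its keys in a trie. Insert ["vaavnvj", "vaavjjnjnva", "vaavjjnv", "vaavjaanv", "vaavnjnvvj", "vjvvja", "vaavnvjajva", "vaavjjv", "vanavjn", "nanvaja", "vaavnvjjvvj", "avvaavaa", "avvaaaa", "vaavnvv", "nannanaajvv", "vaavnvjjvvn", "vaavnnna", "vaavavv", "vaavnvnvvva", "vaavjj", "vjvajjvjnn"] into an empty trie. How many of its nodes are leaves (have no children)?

19

A leaf is a node with no children — equivalently, the end of a word that is not a proper prefix of any other stored word.
Those words: "avvaaaa", "avvaavaa", "nannanaajvv", "nanvaja", "vaavavv", "vaavjaanv", "vaavjjnjnva", "vaavjjnv", "vaavjjv", "vaavnjnvvj", "vaavnnna", "vaavnvjajva", "vaavnvjjvvj", "vaavnvjjvvn", "vaavnvnvvva", "vaavnvv", "vanavjn", "vjvajjvjnn", "vjvvja"
Leaf count: 19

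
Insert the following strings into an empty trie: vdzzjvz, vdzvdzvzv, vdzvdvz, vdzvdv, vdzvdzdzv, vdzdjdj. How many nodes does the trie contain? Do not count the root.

Trie structure (* marks end of a word):
(root)
└─ v
   └─ d
      └─ z
         ├─ d
         │  └─ j
         │     └─ d
         │        └─ j *
         ├─ v
         │  └─ d
         │     ├─ v *
         │     │  └─ z *
         │     └─ z
         │        ├─ d
         │        │  └─ z
         │        │     └─ v *
         │        └─ v
         │           └─ z
         │              └─ v *
         └─ z
            └─ j
               └─ v
                  └─ z *
Counting every labelled node above: 22.

22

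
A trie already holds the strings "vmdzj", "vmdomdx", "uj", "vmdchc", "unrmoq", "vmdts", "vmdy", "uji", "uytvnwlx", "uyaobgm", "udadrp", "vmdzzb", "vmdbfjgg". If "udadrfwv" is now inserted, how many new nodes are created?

"udadr" is already a path in the trie; the remaining "fwv" must be added.
New nodes needed: |"udadrfwv"| − 5 = 8 − 5 = 3.

3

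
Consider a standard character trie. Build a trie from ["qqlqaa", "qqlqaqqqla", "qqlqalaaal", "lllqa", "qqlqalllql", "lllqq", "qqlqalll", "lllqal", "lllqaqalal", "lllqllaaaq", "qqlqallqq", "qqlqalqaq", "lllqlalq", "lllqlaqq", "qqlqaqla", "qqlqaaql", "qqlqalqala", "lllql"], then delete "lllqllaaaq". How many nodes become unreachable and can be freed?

5

A node on "lllqllaaaq"'s path can go only if nothing else ends at it or branches off below it.
The suffix "laaaq" (5 nodes) is used only by "lllqllaaaq"; the node for "lllql" still has the child "a", so pruning stops there.
Nodes removed: 5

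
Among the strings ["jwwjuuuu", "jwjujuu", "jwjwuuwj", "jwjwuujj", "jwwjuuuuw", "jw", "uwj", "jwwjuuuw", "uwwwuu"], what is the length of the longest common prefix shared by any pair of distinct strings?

8

The deepest shared node is where two words last agree before diverging.
"jwwjuuuu" and "jwwjuuuuw" agree on "jwwjuuuu" (8 characters) before diverging; nothing deeper is shared.
Longest shared-prefix length: 8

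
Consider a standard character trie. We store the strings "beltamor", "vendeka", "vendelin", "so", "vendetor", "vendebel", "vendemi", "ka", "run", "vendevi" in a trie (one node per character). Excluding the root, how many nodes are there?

Trie structure (* marks end of a word):
(root)
├─ b
│  └─ e
│     └─ l
│        └─ t
│           └─ a
│              └─ m
│                 └─ o
│                    └─ r *
├─ k
│  └─ a *
├─ r
│  └─ u
│     └─ n *
├─ s
│  └─ o *
└─ v
   └─ e
      └─ n
         └─ d
            └─ e
               ├─ b
               │  └─ e
               │     └─ l *
               ├─ k
               │  └─ a *
               ├─ l
               │  └─ i
               │     └─ n *
               ├─ m
               │  └─ i *
               ├─ t
               │  └─ o
               │     └─ r *
               └─ v
                  └─ i *
Counting every labelled node above: 35.

35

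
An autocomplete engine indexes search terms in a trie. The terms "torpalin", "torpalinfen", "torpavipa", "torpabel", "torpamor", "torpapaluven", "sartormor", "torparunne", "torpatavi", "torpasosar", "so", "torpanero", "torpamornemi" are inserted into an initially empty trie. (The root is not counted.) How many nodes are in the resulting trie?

Trace insertions, counting only characters that open a new branch:
  "torpalin" → 8 new (t, o, r, p, a, l, i, n)
  "torpalinfen" → prefix "torpalin" already present; 3 new (f, e, n)
  "torpavipa" → prefix "torpa" already present; 4 new (v, i, p, a)
  "torpabel" → prefix "torpa" already present; 3 new (b, e, l)
  "torpamor" → prefix "torpa" already present; 3 new (m, o, r)
  "torpapaluven" → prefix "torpa" already present; 7 new (p, a, l, u, v, e, n)
  "sartormor" → 9 new (s, a, r, t, o, r, m, o, r)
  "torparunne" → prefix "torpa" already present; 5 new (r, u, n, n, e)
  "torpatavi" → prefix "torpa" already present; 4 new (t, a, v, i)
  "torpasosar" → prefix "torpa" already present; 5 new (s, o, s, a, r)
  "so" → prefix "s" already present; 1 new (o)
  "torpanero" → prefix "torpa" already present; 4 new (n, e, r, o)
  "torpamornemi" → prefix "torpamor" already present; 4 new (n, e, m, i)
Total nodes = 8 + 3 + 4 + 3 + 3 + 7 + 9 + 5 + 4 + 5 + 1 + 4 + 4 = 60

60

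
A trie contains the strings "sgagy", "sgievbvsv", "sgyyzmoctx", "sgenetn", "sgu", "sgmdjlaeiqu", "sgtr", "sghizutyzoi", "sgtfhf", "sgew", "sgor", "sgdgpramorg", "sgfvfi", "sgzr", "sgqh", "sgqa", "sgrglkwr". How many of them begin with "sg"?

Traverse to the node for "sg", then collect every word in that subtree.
Matches: "sgagy", "sgdgpramorg", "sgenetn", "sgew", "sgfvfi", "sghizutyzoi", "sgievbvsv", "sgmdjlaeiqu", "sgor", "sgqa", "sgqh", "sgrglkwr", "sgtfhf", "sgtr", "sgu", "sgyyzmoctx", "sgzr"
Count: 17

17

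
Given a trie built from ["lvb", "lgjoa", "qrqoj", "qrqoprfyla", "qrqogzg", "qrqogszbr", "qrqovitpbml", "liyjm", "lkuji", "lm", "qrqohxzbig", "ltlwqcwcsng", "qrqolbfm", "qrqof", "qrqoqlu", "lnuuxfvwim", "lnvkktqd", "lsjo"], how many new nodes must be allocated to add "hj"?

No existing word starts with "h", so every character of "hj" needs a new node.
2 − 0 = 2 new nodes.

2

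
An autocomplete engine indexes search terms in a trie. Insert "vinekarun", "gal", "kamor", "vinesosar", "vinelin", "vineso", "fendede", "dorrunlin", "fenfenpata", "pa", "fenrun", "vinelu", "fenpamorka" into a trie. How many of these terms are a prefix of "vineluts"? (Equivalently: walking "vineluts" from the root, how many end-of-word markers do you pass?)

1

Check each prefix of "vineluts" against the stored set — each match is an end-marker on the path.
Prefixes of the query that are stored words: "vinelu"
Count: 1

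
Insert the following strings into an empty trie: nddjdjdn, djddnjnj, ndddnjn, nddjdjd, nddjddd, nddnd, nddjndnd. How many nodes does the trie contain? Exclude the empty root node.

Trie structure (* marks end of a word):
(root)
├─ d
│  └─ j
│     └─ d
│        └─ d
│           └─ n
│              └─ j
│                 └─ n
│                    └─ j *
└─ n
   └─ d
      └─ d
         ├─ d
         │  └─ n
         │     └─ j
         │        └─ n *
         ├─ j
         │  ├─ d
         │  │  ├─ d
         │  │  │  └─ d *
         │  │  └─ j
         │  │     └─ d *
         │  │        └─ n *
         │  └─ n
         │     └─ d
         │        └─ n
         │           └─ d *
         └─ n
            └─ d *
Counting every labelled node above: 28.

28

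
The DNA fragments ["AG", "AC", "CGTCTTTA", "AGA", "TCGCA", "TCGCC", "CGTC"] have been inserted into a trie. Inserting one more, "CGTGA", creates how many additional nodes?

2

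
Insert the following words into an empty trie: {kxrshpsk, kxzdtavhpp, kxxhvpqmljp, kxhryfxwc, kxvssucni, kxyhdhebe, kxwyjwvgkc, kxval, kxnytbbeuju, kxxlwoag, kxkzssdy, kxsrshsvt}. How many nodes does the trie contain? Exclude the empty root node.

Insert word by word; a character creates a node only if that edge doesn't already exist:
  "kxrshpsk" → 8 new (k, x, r, s, h, p, s, k)
  "kxzdtavhpp" → prefix "kx" already present; 8 new (z, d, t, a, v, h, p, p)
  "kxxhvpqmljp" → prefix "kx" already present; 9 new (x, h, v, p, q, m, l, j, p)
  "kxhryfxwc" → prefix "kx" already present; 7 new (h, r, y, f, x, w, c)
  "kxvssucni" → prefix "kx" already present; 7 new (v, s, s, u, c, n, i)
  "kxyhdhebe" → prefix "kx" already present; 7 new (y, h, d, h, e, b, e)
  "kxwyjwvgkc" → prefix "kx" already present; 8 new (w, y, j, w, v, g, k, c)
  "kxval" → prefix "kxv" already present; 2 new (a, l)
  "kxnytbbeuju" → prefix "kx" already present; 9 new (n, y, t, b, b, e, u, j, u)
  "kxxlwoag" → prefix "kxx" already present; 5 new (l, w, o, a, g)
  "kxkzssdy" → prefix "kx" already present; 6 new (k, z, s, s, d, y)
  "kxsrshsvt" → prefix "kx" already present; 7 new (s, r, s, h, s, v, t)
Total nodes = 8 + 8 + 9 + 7 + 7 + 7 + 8 + 2 + 9 + 5 + 6 + 7 = 83

83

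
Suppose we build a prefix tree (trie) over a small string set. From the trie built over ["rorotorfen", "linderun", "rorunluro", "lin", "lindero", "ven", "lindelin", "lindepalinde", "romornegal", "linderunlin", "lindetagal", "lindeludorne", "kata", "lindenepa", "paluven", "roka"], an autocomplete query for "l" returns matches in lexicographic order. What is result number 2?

lindelin

DFS of the "l" subtree visits, in order: "lin", "lindelin", "lindeludorne", "lindenepa", "lindepalinde", "lindero", "linderun", "linderunlin", "lindetagal"
Position 2: lindelin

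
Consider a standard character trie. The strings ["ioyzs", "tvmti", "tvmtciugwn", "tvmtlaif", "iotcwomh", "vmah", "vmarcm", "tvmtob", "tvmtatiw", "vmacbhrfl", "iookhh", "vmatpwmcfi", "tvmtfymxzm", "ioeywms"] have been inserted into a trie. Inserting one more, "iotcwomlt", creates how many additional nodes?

2

Walking "iotcwomlt" from the root, the first 7 characters ("iotcwom") follow existing edges; "l" is the first miss.
New nodes needed: |"iotcwomlt"| − 7 = 9 − 7 = 2.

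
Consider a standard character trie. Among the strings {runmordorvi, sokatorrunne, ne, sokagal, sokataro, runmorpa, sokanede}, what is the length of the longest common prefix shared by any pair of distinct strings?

6

Equivalently: take the maximum, over all pairs, of their longest common prefix length.
e.g. "runmordorvi" and "runmorpa" share the prefix "runmor" of length 6; no pair shares a longer one.
Longest shared-prefix length: 6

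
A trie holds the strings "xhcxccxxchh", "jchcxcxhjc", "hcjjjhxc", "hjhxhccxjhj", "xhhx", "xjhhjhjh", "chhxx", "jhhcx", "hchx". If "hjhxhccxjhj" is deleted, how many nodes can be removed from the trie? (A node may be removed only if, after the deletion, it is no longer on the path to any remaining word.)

10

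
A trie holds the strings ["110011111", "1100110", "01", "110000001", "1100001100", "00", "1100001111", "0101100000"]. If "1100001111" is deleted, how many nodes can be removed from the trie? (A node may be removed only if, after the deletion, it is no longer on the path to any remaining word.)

2

Walk "1100001111" from the leaf back toward the root, removing each node that no remaining word uses.
The suffix "11" (2 nodes) is used only by "1100001111"; the node for "11000011" still has the child "0", so pruning stops there.
Nodes removed: 2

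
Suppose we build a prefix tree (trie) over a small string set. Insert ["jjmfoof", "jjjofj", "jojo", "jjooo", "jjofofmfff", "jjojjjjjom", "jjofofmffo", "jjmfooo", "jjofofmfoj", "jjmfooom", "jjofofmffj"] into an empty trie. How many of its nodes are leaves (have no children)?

10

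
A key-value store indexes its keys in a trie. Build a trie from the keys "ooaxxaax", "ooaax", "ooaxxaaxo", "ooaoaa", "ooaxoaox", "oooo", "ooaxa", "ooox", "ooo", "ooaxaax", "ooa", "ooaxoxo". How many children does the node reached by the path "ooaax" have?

Walk "ooaax" from the root, arriving at one node.
No stored string extends past "ooaax".
That node has 0 child edges.

0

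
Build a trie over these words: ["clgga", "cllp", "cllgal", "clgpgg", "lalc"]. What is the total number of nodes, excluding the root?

17

Trace insertions, counting only characters that open a new branch:
  "clgga" → 5 new (c, l, g, g, a)
  "cllp" → prefix "cl" already present; 2 new (l, p)
  "cllgal" → prefix "cll" already present; 3 new (g, a, l)
  "clgpgg" → prefix "clg" already present; 3 new (p, g, g)
  "lalc" → 4 new (l, a, l, c)
Total nodes = 5 + 2 + 3 + 3 + 4 = 17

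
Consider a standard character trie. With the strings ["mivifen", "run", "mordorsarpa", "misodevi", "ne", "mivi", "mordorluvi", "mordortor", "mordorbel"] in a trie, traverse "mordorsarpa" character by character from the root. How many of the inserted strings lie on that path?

1

Check each prefix of "mordorsarpa" against the stored set — each match is an end-marker on the path.
Prefixes of the query that are stored words: "mordorsarpa"
Count: 1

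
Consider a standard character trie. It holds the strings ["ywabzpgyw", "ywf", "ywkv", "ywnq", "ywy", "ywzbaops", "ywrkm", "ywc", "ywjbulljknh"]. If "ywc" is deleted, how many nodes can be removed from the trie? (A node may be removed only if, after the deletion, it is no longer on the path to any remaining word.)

1

After clearing the end-marker at "ywc", prune upward until reaching a node still needed by another word.
The suffix "c" (1 node) is used only by "ywc"; the node for "yw" still has the child "a", so pruning stops there.
Nodes removed: 1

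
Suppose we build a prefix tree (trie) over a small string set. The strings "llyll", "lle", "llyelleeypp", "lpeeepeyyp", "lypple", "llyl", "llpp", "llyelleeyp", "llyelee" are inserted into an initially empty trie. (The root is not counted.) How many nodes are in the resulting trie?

Count nodes per top-level branch (shared prefixes stored once):
  'l'-branch (lle, llpp, llyelee, llyelleeyp, llyelleeypp, llyl, llyll, lpeeepeyyp, lypple): 32 nodes
Sum: 32

32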